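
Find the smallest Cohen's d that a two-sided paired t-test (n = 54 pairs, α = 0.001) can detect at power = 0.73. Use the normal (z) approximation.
d ≈ 0.53

Minimum detectable effect (paired t-test, normal approximation):
d = (z_{α/2} + z_β) / √n
d = (3.291 + 0.613) / √54
d = 3.903 / 7.348
d ≈ 0.53

By Cohen's convention (0.2 small / 0.5 medium / 0.8 large): medium effect.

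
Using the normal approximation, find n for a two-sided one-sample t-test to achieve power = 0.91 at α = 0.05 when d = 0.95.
n = 13

Sample size formula (one-sample t-test, normal approximation):
n = ((z_{α/2} + z_β) / d)²

z_{α/2} = 1.960 (for α = 0.05, two-sided)
z_β = 1.341 (for power = 0.91)
d = 0.95

n = ((1.960 + 1.341) / 0.95)²
n = (3.475)²
n ≈ 12.08
Round up to the next whole number: n = 13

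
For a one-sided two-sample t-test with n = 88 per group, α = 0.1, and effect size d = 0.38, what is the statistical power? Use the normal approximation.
Power ≈ 0.89

Power calculation (two-sample t-test, normal approximation):
z_β = d · √(n/2) - z_α
z_β = 0.38 · √(88/2) - 1.282
z_β = 0.38 · 6.633 - 1.282
z_β = 1.239

Power = Φ(z_β) = Φ(1.239) ≈ 0.892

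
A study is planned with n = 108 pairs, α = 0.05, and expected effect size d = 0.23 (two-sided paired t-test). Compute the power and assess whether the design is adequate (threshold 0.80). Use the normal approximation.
Power ≈ 0.67; the study is underpowered (power < 0.80)

Power calculation (paired t-test, normal approximation):
z_β = d · √n - z_{α/2}
z_β = 0.23 · √108 - 1.960
z_β = 0.23 · 10.392 - 1.960
z_β = 0.430

Power = Φ(z_β) = Φ(0.430) ≈ 0.666

Effect size d = 0.23 is small by Cohen's convention (0.2/0.5/0.8).

Threshold: power ≥ 0.80 is conventionally adequate.
Power ≈ 0.67 → the study is underpowered (power < 0.80).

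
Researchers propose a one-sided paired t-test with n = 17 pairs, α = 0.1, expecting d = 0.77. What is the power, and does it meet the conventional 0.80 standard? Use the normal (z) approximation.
Power ≈ 0.97; the study is adequately powered (power ≥ 0.80)

Power calculation (paired t-test, normal approximation):
z_β = d · √n - z_α
z_β = 0.77 · √17 - 1.282
z_β = 0.77 · 4.123 - 1.282
z_β = 1.893

Power = Φ(z_β) = Φ(1.893) ≈ 0.971

Effect size d = 0.77 is medium by Cohen's convention (0.2/0.5/0.8).

Threshold: power ≥ 0.80 is conventionally adequate.
Power ≈ 0.97 → the study is adequately powered (power ≥ 0.80).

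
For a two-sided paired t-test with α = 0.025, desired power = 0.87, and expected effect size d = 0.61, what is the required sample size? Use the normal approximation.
n = 31 pairs

Sample size formula (paired t-test, normal approximation):
n = ((z_{α/2} + z_β) / d)²

z_{α/2} = 2.241 (for α = 0.025, two-sided)
z_β = 1.126 (for power = 0.87)
d = 0.61

n = ((2.241 + 1.126) / 0.61)²
n = (5.520)²
n ≈ 30.47
Round up to the next whole number: n = 31 pairs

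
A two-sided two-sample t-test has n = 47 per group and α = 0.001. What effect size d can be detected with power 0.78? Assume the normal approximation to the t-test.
d ≈ 0.84

Minimum detectable effect (two-sample t-test, normal approximation):
d = (z_{α/2} + z_β) / √(n/2)
d = (3.291 + 0.772) / √(47/2)
d = 4.063 / 4.848
d ≈ 0.84

By Cohen's convention (0.2 small / 0.5 medium / 0.8 large): large effect.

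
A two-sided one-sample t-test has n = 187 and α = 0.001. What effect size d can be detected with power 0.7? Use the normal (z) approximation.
d ≈ 0.28

Minimum detectable effect (one-sample t-test, normal approximation):
d = (z_{α/2} + z_β) / √n
d = (3.291 + 0.524) / √187
d = 3.815 / 13.675
d ≈ 0.28

By Cohen's convention (0.2 small / 0.5 medium / 0.8 large): small effect.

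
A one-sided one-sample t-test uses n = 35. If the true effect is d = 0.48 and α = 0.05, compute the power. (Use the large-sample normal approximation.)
Power ≈ 0.88

Power calculation (one-sample t-test, normal approximation):
z_β = d · √n - z_α
z_β = 0.48 · √35 - 1.645
z_β = 0.48 · 5.916 - 1.645
z_β = 1.195

Power = Φ(z_β) = Φ(1.195) ≈ 0.884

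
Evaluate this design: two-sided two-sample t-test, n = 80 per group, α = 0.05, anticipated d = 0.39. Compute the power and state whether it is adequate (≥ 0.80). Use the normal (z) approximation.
Power ≈ 0.69; the study is underpowered (power < 0.80)

Power calculation (two-sample t-test, normal approximation):
z_β = d · √(n/2) - z_{α/2}
z_β = 0.39 · √(80/2) - 1.960
z_β = 0.39 · 6.325 - 1.960
z_β = 0.507

Power = Φ(z_β) = Φ(0.507) ≈ 0.694

Effect size d = 0.39 is small by Cohen's convention (0.2/0.5/0.8).

Threshold: power ≥ 0.80 is conventionally adequate.
Power ≈ 0.69 → the study is underpowered (power < 0.80).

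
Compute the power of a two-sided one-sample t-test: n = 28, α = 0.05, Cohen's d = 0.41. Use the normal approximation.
Power ≈ 0.58

Power calculation (one-sample t-test, normal approximation):
z_β = d · √n - z_{α/2}
z_β = 0.41 · √28 - 1.960
z_β = 0.41 · 5.292 - 1.960
z_β = 0.210

Power = Φ(z_β) = Φ(0.210) ≈ 0.583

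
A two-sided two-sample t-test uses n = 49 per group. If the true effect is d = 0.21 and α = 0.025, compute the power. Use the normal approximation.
Power ≈ 0.11

Power calculation (two-sample t-test, normal approximation):
z_β = d · √(n/2) - z_{α/2}
z_β = 0.21 · √(49/2) - 2.241
z_β = 0.21 · 4.950 - 2.241
z_β = -1.202

Power = Φ(z_β) = Φ(-1.202) ≈ 0.115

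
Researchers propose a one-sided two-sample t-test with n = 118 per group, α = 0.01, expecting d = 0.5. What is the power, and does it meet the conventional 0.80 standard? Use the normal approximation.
Power ≈ 0.94; the study is adequately powered (power ≥ 0.80)

Power calculation (two-sample t-test, normal approximation):
z_β = d · √(n/2) - z_α
z_β = 0.5 · √(118/2) - 2.326
z_β = 0.5 · 7.681 - 2.326
z_β = 1.514

Power = Φ(z_β) = Φ(1.514) ≈ 0.935

Effect size d = 0.5 is medium by Cohen's convention (0.2/0.5/0.8).

Threshold: power ≥ 0.80 is conventionally adequate.
Power ≈ 0.94 → the study is adequately powered (power ≥ 0.80).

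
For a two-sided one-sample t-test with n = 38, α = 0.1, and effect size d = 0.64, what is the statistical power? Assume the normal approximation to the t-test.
Power ≈ 0.99

Power calculation (one-sample t-test, normal approximation):
z_β = d · √n - z_{α/2}
z_β = 0.64 · √38 - 1.645
z_β = 0.64 · 6.164 - 1.645
z_β = 2.300

Power = Φ(z_β) = Φ(2.300) ≈ 0.989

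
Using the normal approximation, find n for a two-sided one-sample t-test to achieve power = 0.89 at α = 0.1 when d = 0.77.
n = 14

Sample size formula (one-sample t-test, normal approximation):
n = ((z_{α/2} + z_β) / d)²

z_{α/2} = 1.645 (for α = 0.1, two-sided)
z_β = 1.227 (for power = 0.89)
d = 0.77

n = ((1.645 + 1.227) / 0.77)²
n = (3.730)²
n ≈ 13.91
Round up to the next whole number: n = 14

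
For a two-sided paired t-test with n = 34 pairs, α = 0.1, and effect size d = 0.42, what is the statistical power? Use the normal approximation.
Power ≈ 0.79

Power calculation (paired t-test, normal approximation):
z_β = d · √n - z_{α/2}
z_β = 0.42 · √34 - 1.645
z_β = 0.42 · 5.831 - 1.645
z_β = 0.804

Power = Φ(z_β) = Φ(0.804) ≈ 0.789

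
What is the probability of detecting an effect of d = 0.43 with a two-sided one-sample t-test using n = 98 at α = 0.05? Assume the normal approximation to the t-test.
Power ≈ 0.99

Power calculation (one-sample t-test, normal approximation):
z_β = d · √n - z_{α/2}
z_β = 0.43 · √98 - 1.960
z_β = 0.43 · 9.899 - 1.960
z_β = 2.297

Power = Φ(z_β) = Φ(2.297) ≈ 0.989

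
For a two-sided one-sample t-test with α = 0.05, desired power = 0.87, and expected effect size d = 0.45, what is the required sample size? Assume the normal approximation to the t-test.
n = 48

Sample size formula (one-sample t-test, normal approximation):
n = ((z_{α/2} + z_β) / d)²

z_{α/2} = 1.960 (for α = 0.05, two-sided)
z_β = 1.126 (for power = 0.87)
d = 0.45

n = ((1.960 + 1.126) / 0.45)²
n = (6.858)²
n ≈ 47.03
Round up to the next whole number: n = 48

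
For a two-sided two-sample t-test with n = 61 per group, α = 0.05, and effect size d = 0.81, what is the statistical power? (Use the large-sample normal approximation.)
Power ≈ 0.99

Power calculation (two-sample t-test, normal approximation):
z_β = d · √(n/2) - z_{α/2}
z_β = 0.81 · √(61/2) - 1.960
z_β = 0.81 · 5.523 - 1.960
z_β = 2.513

Power = Φ(z_β) = Φ(2.513) ≈ 0.994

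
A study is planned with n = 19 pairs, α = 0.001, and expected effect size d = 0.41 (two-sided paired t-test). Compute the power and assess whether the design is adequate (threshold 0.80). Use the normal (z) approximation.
Power ≈ 0.07; the study is underpowered (power < 0.80)

Power calculation (paired t-test, normal approximation):
z_β = d · √n - z_{α/2}
z_β = 0.41 · √19 - 3.291
z_β = 0.41 · 4.359 - 3.291
z_β = -1.503

Power = Φ(z_β) = Φ(-1.503) ≈ 0.066

Effect size d = 0.41 is small by Cohen's convention (0.2/0.5/0.8).

Threshold: power ≥ 0.80 is conventionally adequate.
Power ≈ 0.07 → the study is underpowered (power < 0.80).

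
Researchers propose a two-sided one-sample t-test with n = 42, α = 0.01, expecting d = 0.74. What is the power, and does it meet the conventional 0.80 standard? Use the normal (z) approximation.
Power ≈ 0.99; the study is adequately powered (power ≥ 0.80)

Power calculation (one-sample t-test, normal approximation):
z_β = d · √n - z_{α/2}
z_β = 0.74 · √42 - 2.576
z_β = 0.74 · 6.481 - 2.576
z_β = 2.220

Power = Φ(z_β) = Φ(2.220) ≈ 0.987

Effect size d = 0.74 is medium by Cohen's convention (0.2/0.5/0.8).

Threshold: power ≥ 0.80 is conventionally adequate.
Power ≈ 0.99 → the study is adequately powered (power ≥ 0.80).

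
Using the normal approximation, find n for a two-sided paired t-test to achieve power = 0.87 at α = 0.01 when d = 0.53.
n = 49 pairs

Sample size formula (paired t-test, normal approximation):
n = ((z_{α/2} + z_β) / d)²

z_{α/2} = 2.576 (for α = 0.01, two-sided)
z_β = 1.126 (for power = 0.87)
d = 0.53

n = ((2.576 + 1.126) / 0.53)²
n = (6.985)²
n ≈ 48.79
Round up to the next whole number: n = 49 pairs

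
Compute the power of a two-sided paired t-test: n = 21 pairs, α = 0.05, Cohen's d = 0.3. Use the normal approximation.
Power ≈ 0.28

Power calculation (paired t-test, normal approximation):
z_β = d · √n - z_{α/2}
z_β = 0.3 · √21 - 1.960
z_β = 0.3 · 4.583 - 1.960
z_β = -0.585

Power = Φ(z_β) = Φ(-0.585) ≈ 0.279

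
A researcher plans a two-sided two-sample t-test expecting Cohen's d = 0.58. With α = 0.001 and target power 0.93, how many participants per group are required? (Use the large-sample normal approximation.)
n = 136 per group

Sample size formula (two-sample t-test, normal approximation):
n = 2 · ((z_{α/2} + z_β) / d)²

z_{α/2} = 3.291 (for α = 0.001, two-sided)
z_β = 1.476 (for power = 0.93)
d = 0.58

n = 2 · ((3.291 + 1.476) / 0.58)²
n = 2 · (8.219)²
n ≈ 135.10
Round up to the next whole number: n = 136 per group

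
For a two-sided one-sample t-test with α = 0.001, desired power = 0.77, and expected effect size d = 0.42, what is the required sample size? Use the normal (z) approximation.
n = 93

Sample size formula (one-sample t-test, normal approximation):
n = ((z_{α/2} + z_β) / d)²

z_{α/2} = 3.291 (for α = 0.001, two-sided)
z_β = 0.739 (for power = 0.77)
d = 0.42

n = ((3.291 + 0.739) / 0.42)²
n = (9.595)²
n ≈ 92.06
Round up to the next whole number: n = 93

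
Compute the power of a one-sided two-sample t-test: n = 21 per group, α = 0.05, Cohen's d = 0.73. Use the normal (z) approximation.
Power ≈ 0.76

Power calculation (two-sample t-test, normal approximation):
z_β = d · √(n/2) - z_α
z_β = 0.73 · √(21/2) - 1.645
z_β = 0.73 · 3.240 - 1.645
z_β = 0.721

Power = Φ(z_β) = Φ(0.721) ≈ 0.764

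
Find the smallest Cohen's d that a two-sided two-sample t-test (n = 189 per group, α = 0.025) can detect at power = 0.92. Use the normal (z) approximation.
d ≈ 0.38

Minimum detectable effect (two-sample t-test, normal approximation):
d = (z_{α/2} + z_β) / √(n/2)
d = (2.241 + 1.405) / √(189/2)
d = 3.646 / 9.721
d ≈ 0.38

By Cohen's convention (0.2 small / 0.5 medium / 0.8 large): small effect.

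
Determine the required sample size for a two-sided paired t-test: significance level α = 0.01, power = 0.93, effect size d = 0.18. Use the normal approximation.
n = 507 pairs

Sample size formula (paired t-test, normal approximation):
n = ((z_{α/2} + z_β) / d)²

z_{α/2} = 2.576 (for α = 0.01, two-sided)
z_β = 1.476 (for power = 0.93)
d = 0.18

n = ((2.576 + 1.476) / 0.18)²
n = (22.511)²
n ≈ 506.75
Round up to the next whole number: n = 507 pairs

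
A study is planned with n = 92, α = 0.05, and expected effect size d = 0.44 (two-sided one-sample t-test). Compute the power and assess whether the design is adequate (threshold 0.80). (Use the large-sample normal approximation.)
Power ≈ 0.99; the study is adequately powered (power ≥ 0.80)

Power calculation (one-sample t-test, normal approximation):
z_β = d · √n - z_{α/2}
z_β = 0.44 · √92 - 1.960
z_β = 0.44 · 9.592 - 1.960
z_β = 2.260

Power = Φ(z_β) = Φ(2.260) ≈ 0.988

Effect size d = 0.44 is small by Cohen's convention (0.2/0.5/0.8).

Threshold: power ≥ 0.80 is conventionally adequate.
Power ≈ 0.99 → the study is adequately powered (power ≥ 0.80).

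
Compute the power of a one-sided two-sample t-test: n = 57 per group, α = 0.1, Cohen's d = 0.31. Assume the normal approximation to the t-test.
Power ≈ 0.65

Power calculation (two-sample t-test, normal approximation):
z_β = d · √(n/2) - z_α
z_β = 0.31 · √(57/2) - 1.282
z_β = 0.31 · 5.339 - 1.282
z_β = 0.373

Power = Φ(z_β) = Φ(0.373) ≈ 0.646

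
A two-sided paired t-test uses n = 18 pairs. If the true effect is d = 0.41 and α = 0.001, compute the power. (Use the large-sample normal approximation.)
Power ≈ 0.06

Power calculation (paired t-test, normal approximation):
z_β = d · √n - z_{α/2}
z_β = 0.41 · √18 - 3.291
z_β = 0.41 · 4.243 - 3.291
z_β = -1.551

Power = Φ(z_β) = Φ(-1.551) ≈ 0.060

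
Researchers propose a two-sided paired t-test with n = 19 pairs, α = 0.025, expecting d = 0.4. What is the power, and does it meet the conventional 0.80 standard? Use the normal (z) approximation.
Power ≈ 0.31; the study is underpowered (power < 0.80)

Power calculation (paired t-test, normal approximation):
z_β = d · √n - z_{α/2}
z_β = 0.4 · √19 - 2.241
z_β = 0.4 · 4.359 - 2.241
z_β = -0.498

Power = Φ(z_β) = Φ(-0.498) ≈ 0.309

Effect size d = 0.4 is small by Cohen's convention (0.2/0.5/0.8).

Threshold: power ≥ 0.80 is conventionally adequate.
Power ≈ 0.31 → the study is underpowered (power < 0.80).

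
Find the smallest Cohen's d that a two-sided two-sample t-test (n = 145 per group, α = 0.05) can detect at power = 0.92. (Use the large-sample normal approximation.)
d ≈ 0.40

Minimum detectable effect (two-sample t-test, normal approximation):
d = (z_{α/2} + z_β) / √(n/2)
d = (1.960 + 1.405) / √(145/2)
d = 3.365 / 8.515
d ≈ 0.40

By Cohen's convention (0.2 small / 0.5 medium / 0.8 large): small effect.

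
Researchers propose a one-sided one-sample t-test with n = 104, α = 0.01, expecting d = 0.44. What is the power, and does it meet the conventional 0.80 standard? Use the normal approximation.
Power ≈ 0.98; the study is adequately powered (power ≥ 0.80)

Power calculation (one-sample t-test, normal approximation):
z_β = d · √n - z_α
z_β = 0.44 · √104 - 2.326
z_β = 0.44 · 10.198 - 2.326
z_β = 2.161

Power = Φ(z_β) = Φ(2.161) ≈ 0.985

Effect size d = 0.44 is small by Cohen's convention (0.2/0.5/0.8).

Threshold: power ≥ 0.80 is conventionally adequate.
Power ≈ 0.98 → the study is adequately powered (power ≥ 0.80).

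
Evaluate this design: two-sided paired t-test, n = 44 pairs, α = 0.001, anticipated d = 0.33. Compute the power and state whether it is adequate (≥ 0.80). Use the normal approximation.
Power ≈ 0.14; the study is underpowered (power < 0.80)

Power calculation (paired t-test, normal approximation):
z_β = d · √n - z_{α/2}
z_β = 0.33 · √44 - 3.291
z_β = 0.33 · 6.633 - 3.291
z_β = -1.102

Power = Φ(z_β) = Φ(-1.102) ≈ 0.135

Effect size d = 0.33 is small by Cohen's convention (0.2/0.5/0.8).

Threshold: power ≥ 0.80 is conventionally adequate.
Power ≈ 0.14 → the study is underpowered (power < 0.80).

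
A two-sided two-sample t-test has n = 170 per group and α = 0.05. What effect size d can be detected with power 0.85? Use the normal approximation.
d ≈ 0.33

Minimum detectable effect (two-sample t-test, normal approximation):
d = (z_{α/2} + z_β) / √(n/2)
d = (1.960 + 1.036) / √(170/2)
d = 2.996 / 9.220
d ≈ 0.33

By Cohen's convention (0.2 small / 0.5 medium / 0.8 large): small effect.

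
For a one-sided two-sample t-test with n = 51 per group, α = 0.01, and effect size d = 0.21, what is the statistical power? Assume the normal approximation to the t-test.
Power ≈ 0.10

Power calculation (two-sample t-test, normal approximation):
z_β = d · √(n/2) - z_α
z_β = 0.21 · √(51/2) - 2.326
z_β = 0.21 · 5.050 - 2.326
z_β = -1.266

Power = Φ(z_β) = Φ(-1.266) ≈ 0.103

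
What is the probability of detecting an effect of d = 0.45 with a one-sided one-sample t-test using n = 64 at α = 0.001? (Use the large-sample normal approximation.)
Power ≈ 0.69

Power calculation (one-sample t-test, normal approximation):
z_β = d · √n - z_α
z_β = 0.45 · √64 - 3.090
z_β = 0.45 · 8.000 - 3.090
z_β = 0.510

Power = Φ(z_β) = Φ(0.510) ≈ 0.695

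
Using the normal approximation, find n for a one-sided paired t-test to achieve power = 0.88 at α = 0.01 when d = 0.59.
n = 36 pairs

Sample size formula (paired t-test, normal approximation):
n = ((z_α + z_β) / d)²

z_α = 2.326 (for α = 0.01, one-sided)
z_β = 1.175 (for power = 0.88)
d = 0.59

n = ((2.326 + 1.175) / 0.59)²
n = (5.934)²
n ≈ 35.21
Round up to the next whole number: n = 36 pairs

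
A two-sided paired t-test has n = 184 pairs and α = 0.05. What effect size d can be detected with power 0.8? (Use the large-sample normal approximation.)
d ≈ 0.21

Minimum detectable effect (paired t-test, normal approximation):
d = (z_{α/2} + z_β) / √n
d = (1.960 + 0.842) / √184
d = 2.802 / 13.565
d ≈ 0.21

By Cohen's convention (0.2 small / 0.5 medium / 0.8 large): small effect.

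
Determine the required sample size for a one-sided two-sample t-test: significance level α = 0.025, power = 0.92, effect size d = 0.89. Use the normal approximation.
n = 29 per group

Sample size formula (two-sample t-test, normal approximation):
n = 2 · ((z_α + z_β) / d)²

z_α = 1.960 (for α = 0.025, one-sided)
z_β = 1.405 (for power = 0.92)
d = 0.89

n = 2 · ((1.960 + 1.405) / 0.89)²
n = 2 · (3.781)²
n ≈ 28.59
Round up to the next whole number: n = 29 per group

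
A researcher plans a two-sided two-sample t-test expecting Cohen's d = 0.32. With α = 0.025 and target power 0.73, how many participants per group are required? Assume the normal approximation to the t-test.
n = 160 per group

Sample size formula (two-sample t-test, normal approximation):
n = 2 · ((z_{α/2} + z_β) / d)²

z_{α/2} = 2.241 (for α = 0.025, two-sided)
z_β = 0.613 (for power = 0.73)
d = 0.32

n = 2 · ((2.241 + 0.613) / 0.32)²
n = 2 · (8.919)²
n ≈ 159.10
Round up to the next whole number: n = 160 per group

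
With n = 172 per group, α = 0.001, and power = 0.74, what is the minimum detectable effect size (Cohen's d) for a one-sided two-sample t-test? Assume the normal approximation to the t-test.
d ≈ 0.40

Minimum detectable effect (two-sample t-test, normal approximation):
d = (z_α + z_β) / √(n/2)
d = (3.090 + 0.643) / √(172/2)
d = 3.734 / 9.274
d ≈ 0.40

By Cohen's convention (0.2 small / 0.5 medium / 0.8 large): small effect.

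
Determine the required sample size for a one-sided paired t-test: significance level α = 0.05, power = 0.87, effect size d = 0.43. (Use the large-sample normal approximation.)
n = 42 pairs

Sample size formula (paired t-test, normal approximation):
n = ((z_α + z_β) / d)²

z_α = 1.645 (for α = 0.05, one-sided)
z_β = 1.126 (for power = 0.87)
d = 0.43

n = ((1.645 + 1.126) / 0.43)²
n = (6.444)²
n ≈ 41.53
Round up to the next whole number: n = 42 pairs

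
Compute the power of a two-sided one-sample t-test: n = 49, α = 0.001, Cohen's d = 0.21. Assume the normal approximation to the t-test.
Power ≈ 0.03

Power calculation (one-sample t-test, normal approximation):
z_β = d · √n - z_{α/2}
z_β = 0.21 · √49 - 3.291
z_β = 0.21 · 7.000 - 3.291
z_β = -1.821

Power = Φ(z_β) = Φ(-1.821) ≈ 0.034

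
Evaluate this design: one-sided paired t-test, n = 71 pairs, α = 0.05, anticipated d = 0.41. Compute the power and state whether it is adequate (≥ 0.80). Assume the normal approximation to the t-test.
Power ≈ 0.96; the study is adequately powered (power ≥ 0.80)

Power calculation (paired t-test, normal approximation):
z_β = d · √n - z_α
z_β = 0.41 · √71 - 1.645
z_β = 0.41 · 8.426 - 1.645
z_β = 1.810

Power = Φ(z_β) = Φ(1.810) ≈ 0.965

Effect size d = 0.41 is small by Cohen's convention (0.2/0.5/0.8).

Threshold: power ≥ 0.80 is conventionally adequate.
Power ≈ 0.96 → the study is adequately powered (power ≥ 0.80).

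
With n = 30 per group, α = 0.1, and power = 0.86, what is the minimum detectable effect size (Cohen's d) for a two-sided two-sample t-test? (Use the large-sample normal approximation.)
d ≈ 0.70

Minimum detectable effect (two-sample t-test, normal approximation):
d = (z_{α/2} + z_β) / √(n/2)
d = (1.645 + 1.080) / √(30/2)
d = 2.725 / 3.873
d ≈ 0.70

By Cohen's convention (0.2 small / 0.5 medium / 0.8 large): medium effect.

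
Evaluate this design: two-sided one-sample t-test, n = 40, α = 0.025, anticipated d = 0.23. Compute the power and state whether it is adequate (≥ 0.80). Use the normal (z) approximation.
Power ≈ 0.22; the study is underpowered (power < 0.80)

Power calculation (one-sample t-test, normal approximation):
z_β = d · √n - z_{α/2}
z_β = 0.23 · √40 - 2.241
z_β = 0.23 · 6.325 - 2.241
z_β = -0.787

Power = Φ(z_β) = Φ(-0.787) ≈ 0.216

Effect size d = 0.23 is small by Cohen's convention (0.2/0.5/0.8).

Threshold: power ≥ 0.80 is conventionally adequate.
Power ≈ 0.22 → the study is underpowered (power < 0.80).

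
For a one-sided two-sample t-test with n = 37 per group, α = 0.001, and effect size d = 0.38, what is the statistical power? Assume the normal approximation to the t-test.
Power ≈ 0.07

Power calculation (two-sample t-test, normal approximation):
z_β = d · √(n/2) - z_α
z_β = 0.38 · √(37/2) - 3.090
z_β = 0.38 · 4.301 - 3.090
z_β = -1.456

Power = Φ(z_β) = Φ(-1.456) ≈ 0.073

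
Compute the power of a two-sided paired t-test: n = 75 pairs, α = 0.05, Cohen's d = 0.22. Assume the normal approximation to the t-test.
Power ≈ 0.48

Power calculation (paired t-test, normal approximation):
z_β = d · √n - z_{α/2}
z_β = 0.22 · √75 - 1.960
z_β = 0.22 · 8.660 - 1.960
z_β = -0.055

Power = Φ(z_β) = Φ(-0.055) ≈ 0.478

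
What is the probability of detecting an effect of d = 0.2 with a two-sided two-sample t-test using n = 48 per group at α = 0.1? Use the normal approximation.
Power ≈ 0.25

Power calculation (two-sample t-test, normal approximation):
z_β = d · √(n/2) - z_{α/2}
z_β = 0.2 · √(48/2) - 1.645
z_β = 0.2 · 4.899 - 1.645
z_β = -0.665

Power = Φ(z_β) = Φ(-0.665) ≈ 0.253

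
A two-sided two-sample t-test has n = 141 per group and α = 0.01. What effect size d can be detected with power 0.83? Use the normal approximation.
d ≈ 0.42

Minimum detectable effect (two-sample t-test, normal approximation):
d = (z_{α/2} + z_β) / √(n/2)
d = (2.576 + 0.954) / √(141/2)
d = 3.530 / 8.396
d ≈ 0.42

By Cohen's convention (0.2 small / 0.5 medium / 0.8 large): small effect.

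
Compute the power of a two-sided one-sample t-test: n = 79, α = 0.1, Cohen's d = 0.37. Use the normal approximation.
Power ≈ 0.95

Power calculation (one-sample t-test, normal approximation):
z_β = d · √n - z_{α/2}
z_β = 0.37 · √79 - 1.645
z_β = 0.37 · 8.888 - 1.645
z_β = 1.644

Power = Φ(z_β) = Φ(1.644) ≈ 0.950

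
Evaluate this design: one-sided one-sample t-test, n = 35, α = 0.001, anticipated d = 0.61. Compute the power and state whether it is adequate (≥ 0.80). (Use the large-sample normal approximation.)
Power ≈ 0.70; the study is underpowered (power < 0.80)

Power calculation (one-sample t-test, normal approximation):
z_β = d · √n - z_α
z_β = 0.61 · √35 - 3.090
z_β = 0.61 · 5.916 - 3.090
z_β = 0.519

Power = Φ(z_β) = Φ(0.519) ≈ 0.698

Effect size d = 0.61 is medium by Cohen's convention (0.2/0.5/0.8).

Threshold: power ≥ 0.80 is conventionally adequate.
Power ≈ 0.70 → the study is underpowered (power < 0.80).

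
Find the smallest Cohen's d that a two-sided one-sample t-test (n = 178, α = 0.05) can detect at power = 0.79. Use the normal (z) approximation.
d ≈ 0.21

Minimum detectable effect (one-sample t-test, normal approximation):
d = (z_{α/2} + z_β) / √n
d = (1.960 + 0.806) / √178
d = 2.766 / 13.342
d ≈ 0.21

By Cohen's convention (0.2 small / 0.5 medium / 0.8 large): small effect.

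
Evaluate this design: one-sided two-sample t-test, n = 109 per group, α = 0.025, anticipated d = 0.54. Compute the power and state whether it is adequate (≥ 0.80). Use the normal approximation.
Power ≈ 0.98; the study is adequately powered (power ≥ 0.80)

Power calculation (two-sample t-test, normal approximation):
z_β = d · √(n/2) - z_α
z_β = 0.54 · √(109/2) - 1.960
z_β = 0.54 · 7.382 - 1.960
z_β = 2.027

Power = Φ(z_β) = Φ(2.027) ≈ 0.979

Effect size d = 0.54 is medium by Cohen's convention (0.2/0.5/0.8).

Threshold: power ≥ 0.80 is conventionally adequate.
Power ≈ 0.98 → the study is adequately powered (power ≥ 0.80).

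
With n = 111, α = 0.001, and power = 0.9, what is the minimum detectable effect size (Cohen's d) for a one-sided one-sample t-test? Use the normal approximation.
d ≈ 0.41

Minimum detectable effect (one-sample t-test, normal approximation):
d = (z_α + z_β) / √n
d = (3.090 + 1.282) / √111
d = 4.372 / 10.536
d ≈ 0.41

By Cohen's convention (0.2 small / 0.5 medium / 0.8 large): small effect.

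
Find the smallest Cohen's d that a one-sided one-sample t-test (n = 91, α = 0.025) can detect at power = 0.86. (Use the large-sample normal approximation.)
d ≈ 0.32

Minimum detectable effect (one-sample t-test, normal approximation):
d = (z_α + z_β) / √n
d = (1.960 + 1.080) / √91
d = 3.040 / 9.539
d ≈ 0.32

By Cohen's convention (0.2 small / 0.5 medium / 0.8 large): small effect.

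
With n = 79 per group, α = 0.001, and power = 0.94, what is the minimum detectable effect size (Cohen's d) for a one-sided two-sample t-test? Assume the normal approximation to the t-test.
d ≈ 0.74

Minimum detectable effect (two-sample t-test, normal approximation):
d = (z_α + z_β) / √(n/2)
d = (3.090 + 1.555) / √(79/2)
d = 4.645 / 6.285
d ≈ 0.74

By Cohen's convention (0.2 small / 0.5 medium / 0.8 large): medium effect.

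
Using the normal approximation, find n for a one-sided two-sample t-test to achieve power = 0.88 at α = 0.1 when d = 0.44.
n = 63 per group

Sample size formula (two-sample t-test, normal approximation):
n = 2 · ((z_α + z_β) / d)²

z_α = 1.282 (for α = 0.1, one-sided)
z_β = 1.175 (for power = 0.88)
d = 0.44

n = 2 · ((1.282 + 1.175) / 0.44)²
n = 2 · (5.584)²
n ≈ 62.36
Round up to the next whole number: n = 63 per group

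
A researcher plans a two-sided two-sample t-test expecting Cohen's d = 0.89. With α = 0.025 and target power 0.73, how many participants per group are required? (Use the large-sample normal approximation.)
n = 21 per group

Sample size formula (two-sample t-test, normal approximation):
n = 2 · ((z_{α/2} + z_β) / d)²

z_{α/2} = 2.241 (for α = 0.025, two-sided)
z_β = 0.613 (for power = 0.73)
d = 0.89

n = 2 · ((2.241 + 0.613) / 0.89)²
n = 2 · (3.207)²
n ≈ 20.57
Round up to the next whole number: n = 21 per group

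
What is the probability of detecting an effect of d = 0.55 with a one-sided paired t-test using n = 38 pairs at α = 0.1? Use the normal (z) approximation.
Power ≈ 0.98

Power calculation (paired t-test, normal approximation):
z_β = d · √n - z_α
z_β = 0.55 · √38 - 1.282
z_β = 0.55 · 6.164 - 1.282
z_β = 2.109

Power = Φ(z_β) = Φ(2.109) ≈ 0.983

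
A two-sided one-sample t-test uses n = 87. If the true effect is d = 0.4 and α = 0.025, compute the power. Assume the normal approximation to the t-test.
Power ≈ 0.93

Power calculation (one-sample t-test, normal approximation):
z_β = d · √n - z_{α/2}
z_β = 0.4 · √87 - 2.241
z_β = 0.4 · 9.327 - 2.241
z_β = 1.490

Power = Φ(z_β) = Φ(1.490) ≈ 0.932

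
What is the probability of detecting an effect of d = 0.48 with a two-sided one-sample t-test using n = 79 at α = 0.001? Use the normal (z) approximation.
Power ≈ 0.84

Power calculation (one-sample t-test, normal approximation):
z_β = d · √n - z_{α/2}
z_β = 0.48 · √79 - 3.291
z_β = 0.48 · 8.888 - 3.291
z_β = 0.976

Power = Φ(z_β) = Φ(0.976) ≈ 0.835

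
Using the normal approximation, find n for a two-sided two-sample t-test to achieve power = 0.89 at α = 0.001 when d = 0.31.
n = 425 per group

Sample size formula (two-sample t-test, normal approximation):
n = 2 · ((z_{α/2} + z_β) / d)²

z_{α/2} = 3.291 (for α = 0.001, two-sided)
z_β = 1.227 (for power = 0.89)
d = 0.31

n = 2 · ((3.291 + 1.227) / 0.31)²
n = 2 · (14.574)²
n ≈ 424.80
Round up to the next whole number: n = 425 per group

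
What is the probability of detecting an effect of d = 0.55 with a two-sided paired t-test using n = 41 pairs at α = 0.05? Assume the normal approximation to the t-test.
Power ≈ 0.94

Power calculation (paired t-test, normal approximation):
z_β = d · √n - z_{α/2}
z_β = 0.55 · √41 - 1.960
z_β = 0.55 · 6.403 - 1.960
z_β = 1.562

Power = Φ(z_β) = Φ(1.562) ≈ 0.941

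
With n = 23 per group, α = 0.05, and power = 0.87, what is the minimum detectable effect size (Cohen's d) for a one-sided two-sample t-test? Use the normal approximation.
d ≈ 0.82

Minimum detectable effect (two-sample t-test, normal approximation):
d = (z_α + z_β) / √(n/2)
d = (1.645 + 1.126) / √(23/2)
d = 2.771 / 3.391
d ≈ 0.82

By Cohen's convention (0.2 small / 0.5 medium / 0.8 large): large effect.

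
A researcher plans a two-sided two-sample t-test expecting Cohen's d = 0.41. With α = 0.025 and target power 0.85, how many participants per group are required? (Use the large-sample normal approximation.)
n = 128 per group

Sample size formula (two-sample t-test, normal approximation):
n = 2 · ((z_{α/2} + z_β) / d)²

z_{α/2} = 2.241 (for α = 0.025, two-sided)
z_β = 1.036 (for power = 0.85)
d = 0.41

n = 2 · ((2.241 + 1.036) / 0.41)²
n = 2 · (7.993)²
n ≈ 127.78
Round up to the next whole number: n = 128 per group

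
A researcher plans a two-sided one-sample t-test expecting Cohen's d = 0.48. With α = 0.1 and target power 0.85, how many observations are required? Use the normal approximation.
n = 32

Sample size formula (one-sample t-test, normal approximation):
n = ((z_{α/2} + z_β) / d)²

z_{α/2} = 1.645 (for α = 0.1, two-sided)
z_β = 1.036 (for power = 0.85)
d = 0.48

n = ((1.645 + 1.036) / 0.48)²
n = (5.585)²
n ≈ 31.19
Round up to the next whole number: n = 32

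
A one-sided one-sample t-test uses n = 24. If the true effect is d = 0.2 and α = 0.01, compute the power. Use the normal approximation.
Power ≈ 0.09

Power calculation (one-sample t-test, normal approximation):
z_β = d · √n - z_α
z_β = 0.2 · √24 - 2.326
z_β = 0.2 · 4.899 - 2.326
z_β = -1.347

Power = Φ(z_β) = Φ(-1.347) ≈ 0.089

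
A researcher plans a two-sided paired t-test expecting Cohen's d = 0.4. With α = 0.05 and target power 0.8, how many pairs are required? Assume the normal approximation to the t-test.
n = 50 pairs

Sample size formula (paired t-test, normal approximation):
n = ((z_{α/2} + z_β) / d)²

z_{α/2} = 1.960 (for α = 0.05, two-sided)
z_β = 0.842 (for power = 0.8)
d = 0.4

n = ((1.960 + 0.842) / 0.4)²
n = (7.005)²
n ≈ 49.07
Round up to the next whole number: n = 50 pairs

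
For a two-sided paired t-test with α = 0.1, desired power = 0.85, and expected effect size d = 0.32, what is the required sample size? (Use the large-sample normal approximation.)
n = 71 pairs

Sample size formula (paired t-test, normal approximation):
n = ((z_{α/2} + z_β) / d)²

z_{α/2} = 1.645 (for α = 0.1, two-sided)
z_β = 1.036 (for power = 0.85)
d = 0.32

n = ((1.645 + 1.036) / 0.32)²
n = (8.378)²
n ≈ 70.19
Round up to the next whole number: n = 71 pairs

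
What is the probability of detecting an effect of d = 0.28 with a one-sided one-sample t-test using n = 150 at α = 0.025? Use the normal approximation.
Power ≈ 0.93

Power calculation (one-sample t-test, normal approximation):
z_β = d · √n - z_α
z_β = 0.28 · √150 - 1.960
z_β = 0.28 · 12.247 - 1.960
z_β = 1.469

Power = Φ(z_β) = Φ(1.469) ≈ 0.929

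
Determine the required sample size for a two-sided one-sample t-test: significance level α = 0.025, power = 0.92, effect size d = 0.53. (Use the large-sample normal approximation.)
n = 48

Sample size formula (one-sample t-test, normal approximation):
n = ((z_{α/2} + z_β) / d)²

z_{α/2} = 2.241 (for α = 0.025, two-sided)
z_β = 1.405 (for power = 0.92)
d = 0.53

n = ((2.241 + 1.405) / 0.53)²
n = (6.879)²
n ≈ 47.32
Round up to the next whole number: n = 48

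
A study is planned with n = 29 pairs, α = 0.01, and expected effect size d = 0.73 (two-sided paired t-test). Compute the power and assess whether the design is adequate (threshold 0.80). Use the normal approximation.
Power ≈ 0.91; the study is adequately powered (power ≥ 0.80)

Power calculation (paired t-test, normal approximation):
z_β = d · √n - z_{α/2}
z_β = 0.73 · √29 - 2.576
z_β = 0.73 · 5.385 - 2.576
z_β = 1.355

Power = Φ(z_β) = Φ(1.355) ≈ 0.912

Effect size d = 0.73 is medium by Cohen's convention (0.2/0.5/0.8).

Threshold: power ≥ 0.80 is conventionally adequate.
Power ≈ 0.91 → the study is adequately powered (power ≥ 0.80).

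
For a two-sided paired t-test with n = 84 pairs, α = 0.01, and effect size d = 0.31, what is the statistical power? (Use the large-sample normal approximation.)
Power ≈ 0.60

Power calculation (paired t-test, normal approximation):
z_β = d · √n - z_{α/2}
z_β = 0.31 · √84 - 2.576
z_β = 0.31 · 9.165 - 2.576
z_β = 0.265

Power = Φ(z_β) = Φ(0.265) ≈ 0.605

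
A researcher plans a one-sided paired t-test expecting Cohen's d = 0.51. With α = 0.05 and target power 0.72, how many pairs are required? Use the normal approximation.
n = 20 pairs

Sample size formula (paired t-test, normal approximation):
n = ((z_α + z_β) / d)²

z_α = 1.645 (for α = 0.05, one-sided)
z_β = 0.583 (for power = 0.72)
d = 0.51

n = ((1.645 + 0.583) / 0.51)²
n = (4.369)²
n ≈ 19.09
Round up to the next whole number: n = 20 pairs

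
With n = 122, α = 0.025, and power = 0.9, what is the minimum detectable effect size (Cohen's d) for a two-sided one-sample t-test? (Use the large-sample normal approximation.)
d ≈ 0.32

Minimum detectable effect (one-sample t-test, normal approximation):
d = (z_{α/2} + z_β) / √n
d = (2.241 + 1.282) / √122
d = 3.523 / 11.045
d ≈ 0.32

By Cohen's convention (0.2 small / 0.5 medium / 0.8 large): small effect.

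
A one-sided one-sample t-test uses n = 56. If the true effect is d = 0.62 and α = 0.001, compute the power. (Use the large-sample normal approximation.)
Power ≈ 0.94

Power calculation (one-sample t-test, normal approximation):
z_β = d · √n - z_α
z_β = 0.62 · √56 - 3.090
z_β = 0.62 · 7.483 - 3.090
z_β = 1.549

Power = Φ(z_β) = Φ(1.549) ≈ 0.939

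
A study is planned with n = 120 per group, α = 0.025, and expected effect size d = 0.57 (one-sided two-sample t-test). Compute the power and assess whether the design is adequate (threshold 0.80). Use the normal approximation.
Power ≈ 0.99; the study is adequately powered (power ≥ 0.80)

Power calculation (two-sample t-test, normal approximation):
z_β = d · √(n/2) - z_α
z_β = 0.57 · √(120/2) - 1.960
z_β = 0.57 · 7.746 - 1.960
z_β = 2.455

Power = Φ(z_β) = Φ(2.455) ≈ 0.993

Effect size d = 0.57 is medium by Cohen's convention (0.2/0.5/0.8).

Threshold: power ≥ 0.80 is conventionally adequate.
Power ≈ 0.99 → the study is adequately powered (power ≥ 0.80).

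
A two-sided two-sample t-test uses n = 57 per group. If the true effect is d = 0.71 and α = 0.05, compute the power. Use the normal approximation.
Power ≈ 0.97

Power calculation (two-sample t-test, normal approximation):
z_β = d · √(n/2) - z_{α/2}
z_β = 0.71 · √(57/2) - 1.960
z_β = 0.71 · 5.339 - 1.960
z_β = 1.830

Power = Φ(z_β) = Φ(1.830) ≈ 0.966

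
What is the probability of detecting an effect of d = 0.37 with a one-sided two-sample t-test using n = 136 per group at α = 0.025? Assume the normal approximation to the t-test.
Power ≈ 0.86

Power calculation (two-sample t-test, normal approximation):
z_β = d · √(n/2) - z_α
z_β = 0.37 · √(136/2) - 1.960
z_β = 0.37 · 8.246 - 1.960
z_β = 1.091

Power = Φ(z_β) = Φ(1.091) ≈ 0.862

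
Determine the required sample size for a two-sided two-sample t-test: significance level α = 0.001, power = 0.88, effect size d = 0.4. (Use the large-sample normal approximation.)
n = 250 per group

Sample size formula (two-sample t-test, normal approximation):
n = 2 · ((z_{α/2} + z_β) / d)²

z_{α/2} = 3.291 (for α = 0.001, two-sided)
z_β = 1.175 (for power = 0.88)
d = 0.4

n = 2 · ((3.291 + 1.175) / 0.4)²
n = 2 · (11.165)²
n ≈ 249.31
Round up to the next whole number: n = 250 per group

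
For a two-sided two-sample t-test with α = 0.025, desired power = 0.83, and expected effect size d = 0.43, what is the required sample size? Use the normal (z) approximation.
n = 111 per group

Sample size formula (two-sample t-test, normal approximation):
n = 2 · ((z_{α/2} + z_β) / d)²

z_{α/2} = 2.241 (for α = 0.025, two-sided)
z_β = 0.954 (for power = 0.83)
d = 0.43

n = 2 · ((2.241 + 0.954) / 0.43)²
n = 2 · (7.430)²
n ≈ 110.41
Round up to the next whole number: n = 111 per group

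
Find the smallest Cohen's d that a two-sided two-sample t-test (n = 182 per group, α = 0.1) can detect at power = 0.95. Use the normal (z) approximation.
d ≈ 0.34

Minimum detectable effect (two-sample t-test, normal approximation):
d = (z_{α/2} + z_β) / √(n/2)
d = (1.645 + 1.645) / √(182/2)
d = 3.290 / 9.539
d ≈ 0.34

By Cohen's convention (0.2 small / 0.5 medium / 0.8 large): small effect.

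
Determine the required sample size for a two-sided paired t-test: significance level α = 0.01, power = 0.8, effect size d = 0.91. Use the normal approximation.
n = 15 pairs

Sample size formula (paired t-test, normal approximation):
n = ((z_{α/2} + z_β) / d)²

z_{α/2} = 2.576 (for α = 0.01, two-sided)
z_β = 0.842 (for power = 0.8)
d = 0.91

n = ((2.576 + 0.842) / 0.91)²
n = (3.756)²
n ≈ 14.11
Round up to the next whole number: n = 15 pairs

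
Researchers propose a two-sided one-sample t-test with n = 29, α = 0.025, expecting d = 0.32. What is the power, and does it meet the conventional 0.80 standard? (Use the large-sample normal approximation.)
Power ≈ 0.30; the study is underpowered (power < 0.80)

Power calculation (one-sample t-test, normal approximation):
z_β = d · √n - z_{α/2}
z_β = 0.32 · √29 - 2.241
z_β = 0.32 · 5.385 - 2.241
z_β = -0.518

Power = Φ(z_β) = Φ(-0.518) ≈ 0.302

Effect size d = 0.32 is small by Cohen's convention (0.2/0.5/0.8).

Threshold: power ≥ 0.80 is conventionally adequate.
Power ≈ 0.30 → the study is underpowered (power < 0.80).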